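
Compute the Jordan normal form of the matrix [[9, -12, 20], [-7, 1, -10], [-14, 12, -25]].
The characteristic polynomial is det(xI - A) = (x + 5)^3, so the eigenvalues are -5 (algebraic multiplicity 3).

For λ = -5: rank(A + 5I) = 1, rank((A + 5I)^2) = 0. The eigenspace has dimension 3 - 1 = 2, so there are 2 Jordan blocks; the rank sequence gives block sizes [2, 1].

Assembling the blocks gives the Jordan form J above.

J = [[-5, 1, 0], [0, -5, 0], [0, 0, -5]]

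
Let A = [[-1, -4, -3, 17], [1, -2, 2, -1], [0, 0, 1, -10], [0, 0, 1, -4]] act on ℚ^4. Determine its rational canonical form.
The invariant factors of A (the non-unit diagonal entries of the Smith normal form of xI - A over ℚ[x]) are x^2 + 3x + 6, x^2 + 3x + 6, each dividing the next. The characteristic polynomial is their product, (x^2 + 3x + 6)^2.

The rational canonical form is the block-diagonal matrix of companion matrices C(f_i):
R = [[0, -6, 0, 0], [1, -3, 0, 0], [0, 0, 0, -6], [0, 0, 1, -3]].

Note the characteristic polynomial does not split into linear factors over ℚ, so A has no Jordan form over ℚ; the rational canonical form exists over any field.

R = [[0, -6, 0, 0], [1, -3, 0, 0], [0, 0, 0, -6], [0, 0, 1, -3]]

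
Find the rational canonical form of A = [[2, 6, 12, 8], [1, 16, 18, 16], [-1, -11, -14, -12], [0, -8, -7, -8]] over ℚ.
R = [[0, 0, 0, -16], [1, 0, 0, 16], [0, 1, 0, 4], [0, 0, 1, -4]]

The invariant factors of A (the non-unit diagonal entries of the Smith normal form of xI - A over ℚ[x]) are (x^2 + 2x - 4)^2, each dividing the next. The characteristic polynomial is their product, (x^2 + 2x - 4)^2.

The rational canonical form is the block-diagonal matrix of companion matrices C(f_i):
R = [[0, 0, 0, -16], [1, 0, 0, 16], [0, 1, 0, 4], [0, 0, 1, -4]].

Note the characteristic polynomial does not split into linear factors over ℚ, so A has no Jordan form over ℚ; the rational canonical form exists over any field.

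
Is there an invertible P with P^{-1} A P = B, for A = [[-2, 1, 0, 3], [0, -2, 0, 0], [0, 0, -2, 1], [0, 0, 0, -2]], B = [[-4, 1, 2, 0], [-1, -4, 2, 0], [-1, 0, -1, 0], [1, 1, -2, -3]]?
No.

trace(A) = -8 but trace(B) = -12. The trace is a similarity invariant, so A and B are not similar.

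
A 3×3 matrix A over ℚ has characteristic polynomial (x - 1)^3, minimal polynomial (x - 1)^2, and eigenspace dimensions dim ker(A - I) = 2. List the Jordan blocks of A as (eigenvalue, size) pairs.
Jordan blocks: (1, 2), (1, 1)

λ = 1: algebraic multiplicity 3 (exponent in χ_A), largest block size 2 (exponent in m_A), 2 blocks (geometric multiplicity). These force block sizes [2, 1].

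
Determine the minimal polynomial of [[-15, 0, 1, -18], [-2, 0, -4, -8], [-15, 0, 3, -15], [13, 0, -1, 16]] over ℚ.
The characteristic polynomial factors as x(x - 3)^2(x + 2). The minimal polynomial is ∏(x - λ)^{k_λ} where k_λ is the size of the largest Jordan block at λ.

For λ = -2: rank(A + 2I) = 3, and the largest Jordan block has size 1 (the smallest k with rank((A + 2I)^k) = rank((A + 2I)^(k+1))).
For λ = 0: rank(A) = 3, and the largest Jordan block has size 1 (the smallest k with rank(A^k) = rank(A^(k+1))).
For λ = 3: rank(A - 3I) = 3, and the largest Jordan block has size 2 (the smallest k with rank((A - 3I)^k) = rank((A - 3I)^(k+1))).

So m_A(x) = x(x - 3)^2(x + 2).

m_A(x) = x(x - 3)^2(x + 2)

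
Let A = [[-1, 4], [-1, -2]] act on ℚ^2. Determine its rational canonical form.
The invariant factors of A (the non-unit diagonal entries of the Smith normal form of xI - A over ℚ[x]) are x^2 + 3x + 6, each dividing the next. The characteristic polynomial is their product, x^2 + 3x + 6.

The rational canonical form is the block-diagonal matrix of companion matrices C(f_i):
R = [[0, -6], [1, -3]].

Note the characteristic polynomial does not split into linear factors over ℚ, so A has no Jordan form over ℚ; the rational canonical form exists over any field.

R = [[0, -6], [1, -3]]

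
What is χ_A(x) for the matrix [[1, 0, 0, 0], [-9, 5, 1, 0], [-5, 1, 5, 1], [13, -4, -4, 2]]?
xI - A = [[x - 1, 0, 0, 0], [9, x - 5, -1, 0], [5, -1, x - 5, -1], [-13, 4, 4, x - 2]].

Expanding det(xI - A) along the first row:
det(xI - A) = + (x - 1)·det([[x - 5, -1, 0], [-1, x - 5, -1], [4, 4, x - 2]]) - (0)·det([[9, -1, 0], [5, x - 5, -1], [-13, 4, x - 2]]) + (0)·det([[9, x - 5, 0], [5, -1, -1], [-13, 4, x - 2]]) - (0)·det([[9, x - 5, -1], [5, -1, x - 5], [-13, 4, 4]]).

Evaluating gives χ_A(x) = x^4 - 13x^3 + 60x^2 - 112x + 64 = (x - 4)^3(x - 1).

χ_A(x) = (x - 4)^3(x - 1)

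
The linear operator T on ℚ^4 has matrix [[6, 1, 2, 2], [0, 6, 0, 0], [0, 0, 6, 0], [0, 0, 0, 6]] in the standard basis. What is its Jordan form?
The characteristic polynomial is det(xI - A) = (x - 6)^4, so the eigenvalues are 6 (algebraic multiplicity 4).

For λ = 6: rank(A - 6I) = 1, rank((A - 6I)^2) = 0. The eigenspace has dimension 4 - 1 = 3, so there are 3 Jordan blocks; the rank sequence gives block sizes [2, 1, 1].

Assembling the blocks gives the Jordan form J above.

J = [[6, 1, 0, 0], [0, 6, 0, 0], [0, 0, 6, 0], [0, 0, 0, 6]]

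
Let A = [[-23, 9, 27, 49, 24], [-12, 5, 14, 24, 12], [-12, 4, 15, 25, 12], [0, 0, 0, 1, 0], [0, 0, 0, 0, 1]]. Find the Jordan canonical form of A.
J = [[-5, 0, 0, 0, 0], [0, 1, 1, 0, 0], [0, 0, 1, 1, 0], [0, 0, 0, 1, 0], [0, 0, 0, 0, 1]]

The characteristic polynomial is det(xI - A) = (x - 1)^4(x + 5), so the eigenvalues are -5 (algebraic multiplicity 1), 1 (algebraic multiplicity 4).

For λ = -5: algebraic multiplicity 1 gives one 1×1 block.

For λ = 1: rank(A - I) = 3, rank((A - I)^2) = 2, rank((A - I)^3) = 1. The eigenspace has dimension 5 - 3 = 2, so there are 2 Jordan blocks; the rank sequence gives block sizes [3, 1].

Assembling the blocks gives the Jordan form J above.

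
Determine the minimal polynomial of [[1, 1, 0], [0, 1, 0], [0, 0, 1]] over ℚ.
The characteristic polynomial factors as (x - 1)^3. The minimal polynomial is ∏(x - λ)^{k_λ} where k_λ is the size of the largest Jordan block at λ.

For λ = 1: rank(A - I) = 1, and the largest Jordan block has size 2 (the smallest k with rank((A - I)^k) = rank((A - I)^(k+1))).

So m_A(x) = (x - 1)^2.

m_A(x) = (x - 1)^2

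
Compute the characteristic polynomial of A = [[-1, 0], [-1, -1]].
xI - A = [[x + 1, 0], [1, x + 1]].

Expanding det(xI - A) along the first row:
det(xI - A) = + (x + 1)·det([[x + 1]]) - (0)·det([[1]]).

Evaluating gives χ_A(x) = x^2 + 2x + 1 = (x + 1)^2.

χ_A(x) = (x + 1)^2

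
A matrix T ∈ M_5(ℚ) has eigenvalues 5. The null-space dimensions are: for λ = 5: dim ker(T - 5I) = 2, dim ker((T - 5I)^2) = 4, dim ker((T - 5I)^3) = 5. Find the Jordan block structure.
λ = 5: successive nullity increments [2, 2, 1] count blocks of size ≥ k; block sizes are [3, 2].

Jordan blocks: (5, 3), (5, 2)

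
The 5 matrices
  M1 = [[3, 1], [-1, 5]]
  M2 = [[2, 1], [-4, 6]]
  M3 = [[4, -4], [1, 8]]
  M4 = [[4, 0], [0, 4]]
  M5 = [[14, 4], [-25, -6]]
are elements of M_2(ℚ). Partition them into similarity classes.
3 classes: {M1, M2, M5}, {M3}, {M4}

Characteristic polynomials: χ_{M1} = (x - 4)^2, χ_{M2} = (x - 4)^2, χ_{M3} = (x - 6)^2, χ_{M4} = (x - 4)^2, χ_{M5} = (x - 4)^2.

{M1, M2, M5}: invariant factors (x - 4)^2.

{M3}: invariant factors (x - 6)^2.

{M4}: invariant factors x - 4, x - 4.

Matrices are similar if and only if their invariant-factor lists agree; the partition into similarity classes is {M1, M2, M5}, {M3}, {M4}.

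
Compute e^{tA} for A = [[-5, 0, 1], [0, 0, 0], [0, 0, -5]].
e^{tA} = [[e^{-5*t}, 0, t*e^{-5*t}], [0, 1, 0], [0, 0, e^{-5*t}]]

A has Jordan form J = [[-5, 1, 0], [0, -5, 0], [0, 0, 0]] with A = PJP^{-1}, so e^{tA} = P e^{tJ} P^{-1}.

For a Jordan block J_k(λ), e^{tJ_k(λ)} = e^{λt} · (I + tN + t^2 N^2/2! + ... + t^{k-1} N^{k-1}/(k-1)!) where N is the nilpotent superdiagonal part.

Assembling the blocks and conjugating back gives the entries of e^{tA} as shown above.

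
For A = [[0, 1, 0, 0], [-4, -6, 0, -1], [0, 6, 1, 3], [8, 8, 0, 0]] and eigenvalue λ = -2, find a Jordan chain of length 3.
v_1 = [[0, 0, 1, -1]]^T, v_2 = [[0, 1, 0, -2]]^T, v_3 = [[1, -2, 0, 4]]^T

We seek v_1 ∈ ker((A + 2I)^3) \ ker((A + 2I)^2), then set v_{i+1} = (A + 2I) v_i.

One such chain is v_1 = [[0, 0, 1, -1]]^T, v_2 = [[0, 1, 0, -2]]^T, v_3 = [[1, -2, 0, 4]]^T. Check: (A + 2I) v_3 = [[0, 0, 0, 0]]^T = 0.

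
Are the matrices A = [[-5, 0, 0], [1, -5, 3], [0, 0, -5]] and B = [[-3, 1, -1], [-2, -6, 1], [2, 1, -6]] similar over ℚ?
Yes.

Two matrices over a field are similar if and only if they have the same invariant factors.

Both A and B have characteristic polynomial (x + 5)^3 and minimal polynomial (x + 5)^2. Computing further, both have invariant factors x + 5, (x + 5)^2. Hence A and B are similar.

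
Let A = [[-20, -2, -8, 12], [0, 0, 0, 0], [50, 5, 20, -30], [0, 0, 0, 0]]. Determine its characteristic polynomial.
xI - A = [[x + 20, 2, 8, -12], [0, x, 0, 0], [-50, -5, x - 20, 30], [0, 0, 0, x]].

Expanding det(xI - A) along the first row:
det(xI - A) = + (x + 20)·det([[x, 0, 0], [-5, x - 20, 30], [0, 0, x]]) - (2)·det([[0, 0, 0], [-50, x - 20, 30], [0, 0, x]]) + (8)·det([[0, x, 0], [-50, -5, 30], [0, 0, x]]) - (-12)·det([[0, x, 0], [-50, -5, x - 20], [0, 0, 0]]).

Evaluating gives χ_A(x) = x^4.

χ_A(x) = x^4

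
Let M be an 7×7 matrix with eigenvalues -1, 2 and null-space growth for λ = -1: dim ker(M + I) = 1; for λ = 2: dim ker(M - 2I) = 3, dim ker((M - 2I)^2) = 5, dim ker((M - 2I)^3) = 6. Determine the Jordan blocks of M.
Jordan blocks: (-1, 1), (2, 3), (2, 2), (2, 1)

λ = -1: successive nullity increments [1] count blocks of size ≥ k; block sizes are [1].
λ = 2: successive nullity increments [3, 2, 1] count blocks of size ≥ k; block sizes are [3, 2, 1].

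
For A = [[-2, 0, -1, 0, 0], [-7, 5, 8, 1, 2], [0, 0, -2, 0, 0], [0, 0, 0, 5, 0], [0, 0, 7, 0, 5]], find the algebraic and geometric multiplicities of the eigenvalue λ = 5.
The characteristic polynomial is (x - 5)^3(x + 2)^2, so the factor x - 5 appears with exponent 3: the algebraic multiplicity is 3.

rank(A - 5I) = 3, so the eigenspace has dimension 5 - 3 = 2: the geometric multiplicity is 2.

Since 2 < 3, A is not diagonalizable.

algebraic multiplicity 3, geometric multiplicity 2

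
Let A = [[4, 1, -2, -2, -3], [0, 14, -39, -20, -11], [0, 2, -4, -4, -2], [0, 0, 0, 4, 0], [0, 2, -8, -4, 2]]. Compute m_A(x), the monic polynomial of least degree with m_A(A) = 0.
m_A(x) = (x - 4)^3

The characteristic polynomial factors as (x - 4)^5. The minimal polynomial is ∏(x - λ)^{k_λ} where k_λ is the size of the largest Jordan block at λ.

For λ = 4: rank(A - 4I) = 2, and the largest Jordan block has size 3 (the smallest k with rank((A - 4I)^k) = rank((A - 4I)^(k+1))).

So m_A(x) = (x - 4)^3.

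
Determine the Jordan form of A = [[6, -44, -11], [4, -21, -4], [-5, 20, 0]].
J = [[-5, 1, 0], [0, -5, 0], [0, 0, -5]]

The characteristic polynomial is det(xI - A) = (x + 5)^3, so the eigenvalues are -5 (algebraic multiplicity 3).

For λ = -5: rank(A + 5I) = 1, rank((A + 5I)^2) = 0. The eigenspace has dimension 3 - 1 = 2, so there are 2 Jordan blocks; the rank sequence gives block sizes [2, 1].

Assembling the blocks gives the Jordan form J above.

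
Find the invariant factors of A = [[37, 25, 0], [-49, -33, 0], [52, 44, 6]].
(x - 6)(x - 2)^2

The Jordan structure of A has elementary divisors (x - 2)^2, (x - 6). Arranging the block sizes at each eigenvalue in decreasing order and taking row products gives the invariant factors.

Invariant factors (smallest first, each dividing the next): (x - 6)(x - 2)^2.

Check: the last factor (x - 6)(x - 2)^2 is the minimal polynomial, and the product (x - 6)(x - 2)^2 is the characteristic polynomial.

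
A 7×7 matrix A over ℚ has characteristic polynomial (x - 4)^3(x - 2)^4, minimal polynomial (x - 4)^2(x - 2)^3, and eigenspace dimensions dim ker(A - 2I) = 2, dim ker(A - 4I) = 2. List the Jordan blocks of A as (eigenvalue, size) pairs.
λ = 2: algebraic multiplicity 4 (exponent in χ_A), largest block size 3 (exponent in m_A), 2 blocks (geometric multiplicity). These force block sizes [3, 1].
λ = 4: algebraic multiplicity 3 (exponent in χ_A), largest block size 2 (exponent in m_A), 2 blocks (geometric multiplicity). These force block sizes [2, 1].

Jordan blocks: (2, 3), (2, 1), (4, 2), (4, 1)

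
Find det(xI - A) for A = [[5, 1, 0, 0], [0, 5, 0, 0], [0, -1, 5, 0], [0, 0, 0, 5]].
xI - A = [[x - 5, -1, 0, 0], [0, x - 5, 0, 0], [0, 1, x - 5, 0], [0, 0, 0, x - 5]].

Expanding det(xI - A) along the first row:
det(xI - A) = + (x - 5)·det([[x - 5, 0, 0], [1, x - 5, 0], [0, 0, x - 5]]) - (-1)·det([[0, 0, 0], [0, x - 5, 0], [0, 0, x - 5]]) + (0)·det([[0, x - 5, 0], [0, 1, 0], [0, 0, x - 5]]) - (0)·det([[0, x - 5, 0], [0, 1, x - 5], [0, 0, 0]]).

Evaluating gives χ_A(x) = x^4 - 20x^3 + 150x^2 - 500x + 625 = (x - 5)^4.

χ_A(x) = (x - 5)^4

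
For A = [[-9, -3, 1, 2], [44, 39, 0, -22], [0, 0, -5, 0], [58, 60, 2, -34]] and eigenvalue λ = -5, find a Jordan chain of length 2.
We seek v_1 ∈ ker((A + 5I)^2) \ ker(A + 5I), then set v_{i+1} = (A + 5I) v_i.

One such chain is v_1 = [[0, 1, 0, 2]]^T, v_2 = [[1, 0, 0, 2]]^T. Check: (A + 5I) v_2 = [[0, 0, 0, 0]]^T = 0.

v_1 = [[0, 1, 0, 2]]^T, v_2 = [[1, 0, 0, 2]]^T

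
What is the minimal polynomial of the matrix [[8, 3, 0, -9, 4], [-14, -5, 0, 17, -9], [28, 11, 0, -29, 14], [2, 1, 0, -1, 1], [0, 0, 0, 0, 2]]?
The characteristic polynomial factors as x^3(x - 2)^2. The minimal polynomial is ∏(x - λ)^{k_λ} where k_λ is the size of the largest Jordan block at λ.

For λ = 0: rank(A) = 3, and the largest Jordan block has size 2 (the smallest k with rank(A^k) = rank(A^(k+1))).
For λ = 2: rank(A - 2I) = 4, and the largest Jordan block has size 2 (the smallest k with rank((A - 2I)^k) = rank((A - 2I)^(k+1))).

So m_A(x) = x^2(x - 2)^2.

m_A(x) = x^2(x - 2)^2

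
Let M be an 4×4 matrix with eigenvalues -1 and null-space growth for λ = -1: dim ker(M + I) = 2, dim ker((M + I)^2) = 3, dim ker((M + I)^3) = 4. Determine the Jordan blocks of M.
Jordan blocks: (-1, 3), (-1, 1)

λ = -1: successive nullity increments [2, 1, 1] count blocks of size ≥ k; block sizes are [3, 1].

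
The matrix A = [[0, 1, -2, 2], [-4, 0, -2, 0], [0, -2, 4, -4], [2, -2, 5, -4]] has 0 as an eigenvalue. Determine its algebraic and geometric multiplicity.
algebraic multiplicity 4, geometric multiplicity 2

The characteristic polynomial is x^4, so the factor x appears with exponent 4: the algebraic multiplicity is 4.

rank(A) = 2, so the eigenspace has dimension 4 - 2 = 2: the geometric multiplicity is 2.

Since 2 < 4, A is not diagonalizable.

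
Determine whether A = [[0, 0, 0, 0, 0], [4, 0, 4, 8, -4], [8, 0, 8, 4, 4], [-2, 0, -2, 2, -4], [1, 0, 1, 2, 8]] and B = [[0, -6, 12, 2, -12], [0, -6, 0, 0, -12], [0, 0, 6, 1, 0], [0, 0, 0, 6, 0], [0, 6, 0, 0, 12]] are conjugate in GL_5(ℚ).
Two matrices over a field are similar if and only if they have the same invariant factors.

Both A and B have characteristic polynomial x^2(x - 6)^3 and minimal polynomial x(x - 6)^2. Computing further, both have invariant factors x(x - 6), x(x - 6)^2. Hence A and B are similar.

Yes.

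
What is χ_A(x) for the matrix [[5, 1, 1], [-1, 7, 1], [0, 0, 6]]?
xI - A = [[x - 5, -1, -1], [1, x - 7, -1], [0, 0, x - 6]].

Expanding det(xI - A) along the first row:
det(xI - A) = + (x - 5)·det([[x - 7, -1], [0, x - 6]]) - (-1)·det([[1, -1], [0, x - 6]]) + (-1)·det([[1, x - 7], [0, 0]]).

Evaluating gives χ_A(x) = x^3 - 18x^2 + 108x - 216 = (x - 6)^3.

χ_A(x) = (x - 6)^3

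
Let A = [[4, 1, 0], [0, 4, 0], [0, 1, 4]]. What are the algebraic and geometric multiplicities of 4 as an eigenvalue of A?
The characteristic polynomial is (x - 4)^3, so the factor x - 4 appears with exponent 3: the algebraic multiplicity is 3.

rank(A - 4I) = 1, so the eigenspace has dimension 3 - 1 = 2: the geometric multiplicity is 2.

Since 2 < 3, A is not diagonalizable.

algebraic multiplicity 3, geometric multiplicity 2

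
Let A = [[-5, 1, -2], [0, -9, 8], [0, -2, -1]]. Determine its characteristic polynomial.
xI - A = [[x + 5, -1, 2], [0, x + 9, -8], [0, 2, x + 1]].

Expanding det(xI - A) along the first row:
det(xI - A) = + (x + 5)·det([[x + 9, -8], [2, x + 1]]) - (-1)·det([[0, -8], [0, x + 1]]) + (2)·det([[0, x + 9], [0, 2]]).

Evaluating gives χ_A(x) = x^3 + 15x^2 + 75x + 125 = (x + 5)^3.

χ_A(x) = (x + 5)^3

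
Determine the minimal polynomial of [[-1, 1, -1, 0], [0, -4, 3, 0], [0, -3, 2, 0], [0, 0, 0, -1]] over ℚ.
The characteristic polynomial factors as (x + 1)^4. The minimal polynomial is ∏(x - λ)^{k_λ} where k_λ is the size of the largest Jordan block at λ.

For λ = -1: rank(A + I) = 1, and the largest Jordan block has size 2 (the smallest k with rank((A + I)^k) = rank((A + I)^(k+1))).

So m_A(x) = (x + 1)^2.

m_A(x) = (x + 1)^2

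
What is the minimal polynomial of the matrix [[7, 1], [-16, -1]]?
m_A(x) = (x - 3)^2

The characteristic polynomial factors as (x - 3)^2. The minimal polynomial is ∏(x - λ)^{k_λ} where k_λ is the size of the largest Jordan block at λ.

For λ = 3: rank(A - 3I) = 1, and the largest Jordan block has size 2 (the smallest k with rank((A - 3I)^k) = rank((A - 3I)^(k+1))).

So m_A(x) = (x - 3)^2.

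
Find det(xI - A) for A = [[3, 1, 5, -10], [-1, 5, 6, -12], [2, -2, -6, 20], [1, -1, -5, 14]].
xI - A = [[x - 3, -1, -5, 10], [1, x - 5, -6, 12], [-2, 2, x + 6, -20], [-1, 1, 5, x - 14]].

Expanding det(xI - A) along the first row:
det(xI - A) = + (x - 3)·det([[x - 5, -6, 12], [2, x + 6, -20], [1, 5, x - 14]]) - (-1)·det([[1, -6, 12], [-2, x + 6, -20], [-1, 5, x - 14]]) + (-5)·det([[1, x - 5, 12], [-2, 2, -20], [-1, 1, x - 14]]) - (10)·det([[1, x - 5, -6], [-2, 2, x + 6], [-1, 1, 5]]).

Evaluating gives χ_A(x) = x^4 - 16x^3 + 96x^2 - 256x + 256 = (x - 4)^4.

χ_A(x) = (x - 4)^4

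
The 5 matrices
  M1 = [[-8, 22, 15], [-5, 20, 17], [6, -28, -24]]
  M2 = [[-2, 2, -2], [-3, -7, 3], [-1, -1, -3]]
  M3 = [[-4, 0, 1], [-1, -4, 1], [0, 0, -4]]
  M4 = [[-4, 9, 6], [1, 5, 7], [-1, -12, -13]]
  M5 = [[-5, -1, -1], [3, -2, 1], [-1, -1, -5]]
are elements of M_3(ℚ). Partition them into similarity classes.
Characteristic polynomials: χ_{M1} = (x + 4)^3, χ_{M2} = (x + 4)^3, χ_{M3} = (x + 4)^3, χ_{M4} = (x + 4)^3, χ_{M5} = (x + 4)^3.

{M1, M3, M4, M5}: invariant factors (x + 4)^3.

{M2}: invariant factors x + 4, (x + 4)^2.

Matrices are similar if and only if their invariant-factor lists agree; the partition into similarity classes is {M1, M3, M4, M5}, {M2}.

2 classes: {M1, M3, M4, M5}, {M2}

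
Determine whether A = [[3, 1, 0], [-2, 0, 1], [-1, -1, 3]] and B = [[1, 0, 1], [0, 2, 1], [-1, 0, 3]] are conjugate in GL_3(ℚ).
Two matrices over a field are similar if and only if they have the same invariant factors.

Both A and B have characteristic polynomial (x - 2)^3 and minimal polynomial (x - 2)^3. Computing further, both have invariant factors (x - 2)^3. Hence A and B are similar.

Yes.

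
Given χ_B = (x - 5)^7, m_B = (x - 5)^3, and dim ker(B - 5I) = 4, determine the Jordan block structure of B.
λ = 5: algebraic multiplicity 7 (exponent in χ_B), largest block size 3 (exponent in m_B), 4 blocks (geometric multiplicity). These force block sizes [3, 2, 1, 1].

Jordan blocks: (5, 3), (5, 2), (5, 1), (5, 1)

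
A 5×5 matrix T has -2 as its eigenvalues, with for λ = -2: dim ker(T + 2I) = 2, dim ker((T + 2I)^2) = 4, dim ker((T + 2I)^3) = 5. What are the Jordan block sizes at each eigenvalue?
Jordan blocks: (-2, 3), (-2, 2)

λ = -2: successive nullity increments [2, 2, 1] count blocks of size ≥ k; block sizes are [3, 2].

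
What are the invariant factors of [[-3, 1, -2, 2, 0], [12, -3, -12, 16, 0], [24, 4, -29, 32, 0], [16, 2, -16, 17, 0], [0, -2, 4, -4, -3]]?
(x + 3)(x + 5), (x + 3)(x + 5)^2

The Jordan structure of A has elementary divisors (x + 5)^2, (x + 5), (x + 3), (x + 3). Arranging the block sizes at each eigenvalue in decreasing order and taking row products gives the invariant factors.

Invariant factors (smallest first, each dividing the next): (x + 3)(x + 5), (x + 3)(x + 5)^2.

Check: the last factor (x + 3)(x + 5)^2 is the minimal polynomial, and the product (x + 3)^2(x + 5)^3 is the characteristic polynomial.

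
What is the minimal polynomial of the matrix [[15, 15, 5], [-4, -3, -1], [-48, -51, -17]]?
m_A(x) = x^2(x + 5)

The characteristic polynomial factors as x^2(x + 5). The minimal polynomial is ∏(x - λ)^{k_λ} where k_λ is the size of the largest Jordan block at λ.

For λ = -5: rank(A + 5I) = 2, and the largest Jordan block has size 1 (the smallest k with rank((A + 5I)^k) = rank((A + 5I)^(k+1))).
For λ = 0: rank(A) = 2, and the largest Jordan block has size 2 (the smallest k with rank(A^k) = rank(A^(k+1))).

So m_A(x) = x^2(x + 5).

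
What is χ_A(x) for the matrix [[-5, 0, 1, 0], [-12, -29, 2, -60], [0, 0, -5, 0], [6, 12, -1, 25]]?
χ_A(x) = (x - 1)(x + 5)^3

xI - A = [[x + 5, 0, -1, 0], [12, x + 29, -2, 60], [0, 0, x + 5, 0], [-6, -12, 1, x - 25]].

Expanding det(xI - A) along the first row:
det(xI - A) = + (x + 5)·det([[x + 29, -2, 60], [0, x + 5, 0], [-12, 1, x - 25]]) - (0)·det([[12, -2, 60], [0, x + 5, 0], [-6, 1, x - 25]]) + (-1)·det([[12, x + 29, 60], [0, 0, 0], [-6, -12, x - 25]]) - (0)·det([[12, x + 29, -2], [0, 0, x + 5], [-6, -12, 1]]).

Evaluating gives χ_A(x) = x^4 + 14x^3 + 60x^2 + 50x - 125 = (x - 1)(x + 5)^3.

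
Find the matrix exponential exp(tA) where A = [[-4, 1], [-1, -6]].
A has Jordan form J = [[-5, 1], [0, -5]] with A = PJP^{-1}, so e^{tA} = P e^{tJ} P^{-1}.

For a Jordan block J_k(λ), e^{tJ_k(λ)} = e^{λt} · (I + tN + t^2 N^2/2! + ... + t^{k-1} N^{k-1}/(k-1)!) where N is the nilpotent superdiagonal part.

Assembling the blocks and conjugating back gives the entries of e^{tA} as shown above.

e^{tA} = [[(t + 1)*e^{-5*t}, t*e^{-5*t}], [-t*e^{-5*t}, (1 - t)*e^{-5*t}]]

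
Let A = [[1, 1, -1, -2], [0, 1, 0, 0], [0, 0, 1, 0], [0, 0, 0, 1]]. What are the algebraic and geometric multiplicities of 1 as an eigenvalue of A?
algebraic multiplicity 4, geometric multiplicity 3

The characteristic polynomial is (x - 1)^4, so the factor x - 1 appears with exponent 4: the algebraic multiplicity is 4.

rank(A - I) = 1, so the eigenspace has dimension 4 - 1 = 3: the geometric multiplicity is 3.

Since 3 < 4, A is not diagonalizable.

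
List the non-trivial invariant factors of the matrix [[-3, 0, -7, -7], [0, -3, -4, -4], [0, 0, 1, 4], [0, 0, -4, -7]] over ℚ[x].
The Jordan structure of A has elementary divisors (x + 3)^2, (x + 3), (x + 3). Arranging the block sizes at each eigenvalue in decreasing order and taking row products gives the invariant factors.

Invariant factors (smallest first, each dividing the next): x + 3, x + 3, (x + 3)^2.

Check: the last factor (x + 3)^2 is the minimal polynomial, and the product (x + 3)^4 is the characteristic polynomial.

x + 3, x + 3, (x + 3)^2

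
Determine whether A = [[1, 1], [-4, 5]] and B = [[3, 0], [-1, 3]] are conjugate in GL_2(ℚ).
Yes.

Two matrices over a field are similar if and only if they have the same invariant factors.

Both A and B have characteristic polynomial (x - 3)^2 and minimal polynomial (x - 3)^2. Computing further, both have invariant factors (x - 3)^2. Hence A and B are similar.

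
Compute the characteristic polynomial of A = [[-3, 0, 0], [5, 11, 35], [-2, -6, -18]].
χ_A(x) = (x + 3)^2(x + 4)

xI - A = [[x + 3, 0, 0], [-5, x - 11, -35], [2, 6, x + 18]].

Expanding det(xI - A) along the first row:
det(xI - A) = + (x + 3)·det([[x - 11, -35], [6, x + 18]]) - (0)·det([[-5, -35], [2, x + 18]]) + (0)·det([[-5, x - 11], [2, 6]]).

Evaluating gives χ_A(x) = x^3 + 10x^2 + 33x + 36 = (x + 3)^2(x + 4).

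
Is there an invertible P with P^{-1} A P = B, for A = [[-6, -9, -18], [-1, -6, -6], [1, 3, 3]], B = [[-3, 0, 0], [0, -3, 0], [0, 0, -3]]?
Both have characteristic polynomial (x + 3)^3, but the minimal polynomial of A is (x + 3)^2 while the minimal polynomial of B is x + 3. The minimal polynomial is a similarity invariant, so A and B are not similar.

No.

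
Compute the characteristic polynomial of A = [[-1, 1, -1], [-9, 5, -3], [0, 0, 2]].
xI - A = [[x + 1, -1, 1], [9, x - 5, 3], [0, 0, x - 2]].

Expanding det(xI - A) along the first row:
det(xI - A) = + (x + 1)·det([[x - 5, 3], [0, x - 2]]) - (-1)·det([[9, 3], [0, x - 2]]) + (1)·det([[9, x - 5], [0, 0]]).

Evaluating gives χ_A(x) = x^3 - 6x^2 + 12x - 8 = (x - 2)^3.

χ_A(x) = (x - 2)^3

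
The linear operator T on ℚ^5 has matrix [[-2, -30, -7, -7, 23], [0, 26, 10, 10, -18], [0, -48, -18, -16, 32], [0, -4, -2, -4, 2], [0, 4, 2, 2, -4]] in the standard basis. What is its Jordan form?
The characteristic polynomial is det(xI - A) = (x - 6)(x + 2)^4, so the eigenvalues are -2 (algebraic multiplicity 4), 6 (algebraic multiplicity 1).

For λ = -2: rank(A + 2I) = 2, rank((A + 2I)^2) = 1. The eigenspace has dimension 5 - 2 = 3, so there are 3 Jordan blocks; the rank sequence gives block sizes [2, 1, 1].

For λ = 6: algebraic multiplicity 1 gives one 1×1 block.

Assembling the blocks gives the Jordan form J above.

J = [[-2, 1, 0, 0, 0], [0, -2, 0, 0, 0], [0, 0, -2, 0, 0], [0, 0, 0, -2, 0], [0, 0, 0, 0, 6]]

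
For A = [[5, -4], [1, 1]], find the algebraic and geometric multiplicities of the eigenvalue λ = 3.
The characteristic polynomial is (x - 3)^2, so the factor x - 3 appears with exponent 2: the algebraic multiplicity is 2.

rank(A - 3I) = 1, so the eigenspace has dimension 2 - 1 = 1: the geometric multiplicity is 1.

Since 1 < 2, A is not diagonalizable.

algebraic multiplicity 2, geometric multiplicity 1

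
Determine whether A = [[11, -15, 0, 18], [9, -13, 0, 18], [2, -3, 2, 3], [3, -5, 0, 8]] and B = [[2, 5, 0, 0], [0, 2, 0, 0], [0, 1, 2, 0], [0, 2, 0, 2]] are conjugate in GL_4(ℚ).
Both have characteristic polynomial (x - 2)^4 and minimal polynomial (x - 2)^2. But rank(A - 2I) = 2 for A while rank(B - 2I) = 1 for B, so the number of Jordan blocks at λ = 2 differs. A and B are not similar.

No.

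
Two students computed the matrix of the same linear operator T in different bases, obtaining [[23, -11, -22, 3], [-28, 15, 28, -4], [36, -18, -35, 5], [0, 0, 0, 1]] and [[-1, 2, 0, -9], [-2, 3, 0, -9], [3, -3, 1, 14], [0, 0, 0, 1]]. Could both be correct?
Yes.

Two matrices over a field are similar if and only if they have the same invariant factors.

Both A and B have characteristic polynomial (x - 1)^4 and minimal polynomial (x - 1)^2. Computing further, both have invariant factors (x - 1)^2, (x - 1)^2. Hence A and B are similar.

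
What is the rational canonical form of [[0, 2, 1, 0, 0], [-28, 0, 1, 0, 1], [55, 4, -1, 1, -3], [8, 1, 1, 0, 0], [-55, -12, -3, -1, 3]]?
The invariant factors of A (the non-unit diagonal entries of the Smith normal form of xI - A over ℚ[x]) are x(x - 4)(x + 2)(x^2 + 4), each dividing the next. The characteristic polynomial is their product, x(x - 4)(x + 2)(x^2 + 4).

The rational canonical form is the block-diagonal matrix of companion matrices C(f_i):
R = [[0, 0, 0, 0, 0], [1, 0, 0, 0, 32], [0, 1, 0, 0, 8], [0, 0, 1, 0, 4], [0, 0, 0, 1, 2]].

Note the characteristic polynomial does not split into linear factors over ℚ, so A has no Jordan form over ℚ; the rational canonical form exists over any field.

R = [[0, 0, 0, 0, 0], [1, 0, 0, 0, 32], [0, 1, 0, 0, 8], [0, 0, 1, 0, 4], [0, 0, 0, 1, 2]]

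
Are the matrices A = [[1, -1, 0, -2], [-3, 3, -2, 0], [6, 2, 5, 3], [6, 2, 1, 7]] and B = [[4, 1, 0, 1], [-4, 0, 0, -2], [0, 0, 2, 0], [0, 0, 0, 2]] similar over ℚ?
trace(A) = 16 but trace(B) = 8. The trace is a similarity invariant, so A and B are not similar.

No.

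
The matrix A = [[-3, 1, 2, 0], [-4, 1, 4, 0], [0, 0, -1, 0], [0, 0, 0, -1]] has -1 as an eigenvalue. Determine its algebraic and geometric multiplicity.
algebraic multiplicity 4, geometric multiplicity 3

The characteristic polynomial is (x + 1)^4, so the factor x + 1 appears with exponent 4: the algebraic multiplicity is 4.

rank(A + I) = 1, so the eigenspace has dimension 4 - 1 = 3: the geometric multiplicity is 3.

Since 3 < 4, A is not diagonalizable.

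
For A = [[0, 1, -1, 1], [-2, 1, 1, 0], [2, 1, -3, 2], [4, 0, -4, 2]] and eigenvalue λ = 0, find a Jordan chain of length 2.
We seek v_1 ∈ ker(A^2) \ ker(A), then set v_{i+1} = A v_i.

One such chain is v_1 = [[-2, -1, -2, 0]]^T, v_2 = [[1, 1, 1, 0]]^T. Check: A v_2 = [[0, 0, 0, 0]]^T = 0.

v_1 = [[-2, -1, -2, 0]]^T, v_2 = [[1, 1, 1, 0]]^T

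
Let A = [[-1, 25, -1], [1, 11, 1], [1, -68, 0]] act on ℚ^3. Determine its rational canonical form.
R = [[0, 0, 36], [1, 0, -33], [0, 1, 10]]

The invariant factors of A (the non-unit diagonal entries of the Smith normal form of xI - A over ℚ[x]) are (x - 4)(x - 3)^2, each dividing the next. The characteristic polynomial is their product, (x - 4)(x - 3)^2.

The rational canonical form is the block-diagonal matrix of companion matrices C(f_i):
R = [[0, 0, 36], [1, 0, -33], [0, 1, 10]].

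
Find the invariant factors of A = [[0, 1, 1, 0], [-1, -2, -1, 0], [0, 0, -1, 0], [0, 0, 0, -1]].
x + 1, x + 1, (x + 1)^2

The Jordan structure of A has elementary divisors (x + 1)^2, (x + 1), (x + 1). Arranging the block sizes at each eigenvalue in decreasing order and taking row products gives the invariant factors.

Invariant factors (smallest first, each dividing the next): x + 1, x + 1, (x + 1)^2.

Check: the last factor (x + 1)^2 is the minimal polynomial, and the product (x + 1)^4 is the characteristic polynomial.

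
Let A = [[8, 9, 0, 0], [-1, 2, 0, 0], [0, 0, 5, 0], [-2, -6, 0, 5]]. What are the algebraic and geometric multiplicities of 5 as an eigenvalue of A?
algebraic multiplicity 4, geometric multiplicity 3

The characteristic polynomial is (x - 5)^4, so the factor x - 5 appears with exponent 4: the algebraic multiplicity is 4.

rank(A - 5I) = 1, so the eigenspace has dimension 4 - 1 = 3: the geometric multiplicity is 3.

Since 3 < 4, A is not diagonalizable.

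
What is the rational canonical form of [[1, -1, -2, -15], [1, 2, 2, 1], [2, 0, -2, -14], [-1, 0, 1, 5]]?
The invariant factors of A (the non-unit diagonal entries of the Smith normal form of xI - A over ℚ[x]) are (x^2 - 3x - 2)^2, each dividing the next. The characteristic polynomial is their product, (x^2 - 3x - 2)^2.

The rational canonical form is the block-diagonal matrix of companion matrices C(f_i):
R = [[0, 0, 0, -4], [1, 0, 0, -12], [0, 1, 0, -5], [0, 0, 1, 6]].

Note the characteristic polynomial does not split into linear factors over ℚ, so A has no Jordan form over ℚ; the rational canonical form exists over any field.

R = [[0, 0, 0, -4], [1, 0, 0, -12], [0, 1, 0, -5], [0, 0, 1, 6]]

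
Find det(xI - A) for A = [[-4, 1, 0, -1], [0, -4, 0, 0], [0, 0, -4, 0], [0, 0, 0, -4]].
xI - A = [[x + 4, -1, 0, 1], [0, x + 4, 0, 0], [0, 0, x + 4, 0], [0, 0, 0, x + 4]].

Expanding det(xI - A) along the first row:
det(xI - A) = + (x + 4)·det([[x + 4, 0, 0], [0, x + 4, 0], [0, 0, x + 4]]) - (-1)·det([[0, 0, 0], [0, x + 4, 0], [0, 0, x + 4]]) + (0)·det([[0, x + 4, 0], [0, 0, 0], [0, 0, x + 4]]) - (1)·det([[0, x + 4, 0], [0, 0, x + 4], [0, 0, 0]]).

Evaluating gives χ_A(x) = x^4 + 16x^3 + 96x^2 + 256x + 256 = (x + 4)^4.

χ_A(x) = (x + 4)^4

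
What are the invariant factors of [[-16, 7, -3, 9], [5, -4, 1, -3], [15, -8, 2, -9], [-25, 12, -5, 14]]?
The Jordan structure of A has elementary divisors (x + 1)^3, (x + 1). Arranging the block sizes at each eigenvalue in decreasing order and taking row products gives the invariant factors.

Invariant factors (smallest first, each dividing the next): x + 1, (x + 1)^3.

Check: the last factor (x + 1)^3 is the minimal polynomial, and the product (x + 1)^4 is the characteristic polynomial.

x + 1, (x + 1)^3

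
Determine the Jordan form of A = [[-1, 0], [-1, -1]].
J = [[-1, 1], [0, -1]]

The characteristic polynomial is det(xI - A) = (x + 1)^2, so the eigenvalues are -1 (algebraic multiplicity 2).

For λ = -1: rank(A + I) = 1, rank((A + I)^2) = 0. The eigenspace has dimension 2 - 1 = 1, so there is 1 Jordan block; the rank sequence gives block sizes [2].

Assembling the blocks gives the Jordan form J above.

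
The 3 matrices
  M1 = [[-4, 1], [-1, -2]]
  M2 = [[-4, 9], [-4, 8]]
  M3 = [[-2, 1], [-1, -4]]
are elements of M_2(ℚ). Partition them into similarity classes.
2 classes: {M1, M3}, {M2}

Characteristic polynomials: χ_{M1} = (x + 3)^2, χ_{M2} = (x - 2)^2, χ_{M3} = (x + 3)^2.

{M1, M3}: invariant factors (x + 3)^2.

{M2}: invariant factors (x - 2)^2.

Matrices are similar if and only if their invariant-factor lists agree; the partition into similarity classes is {M1, M3}, {M2}.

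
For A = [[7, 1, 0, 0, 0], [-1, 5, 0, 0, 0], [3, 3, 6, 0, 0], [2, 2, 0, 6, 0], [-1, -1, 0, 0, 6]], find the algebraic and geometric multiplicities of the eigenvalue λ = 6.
algebraic multiplicity 5, geometric multiplicity 4

The characteristic polynomial is (x - 6)^5, so the factor x - 6 appears with exponent 5: the algebraic multiplicity is 5.

rank(A - 6I) = 1, so the eigenspace has dimension 5 - 1 = 4: the geometric multiplicity is 4.

Since 4 < 5, A is not diagonalizable.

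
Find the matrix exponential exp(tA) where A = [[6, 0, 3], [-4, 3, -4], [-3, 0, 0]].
A has Jordan form J = [[3, 1, 0], [0, 3, 0], [0, 0, 3]] with A = PJP^{-1}, so e^{tA} = P e^{tJ} P^{-1}.

For a Jordan block J_k(λ), e^{tJ_k(λ)} = e^{λt} · (I + tN + t^2 N^2/2! + ... + t^{k-1} N^{k-1}/(k-1)!) where N is the nilpotent superdiagonal part.

Assembling the blocks and conjugating back gives the entries of e^{tA} as shown above.

e^{tA} = [[(3*t + 1)*e^{3*t}, 0, 3*t*e^{3*t}], [-4*t*e^{3*t}, e^{3*t}, -4*t*e^{3*t}], [-3*t*e^{3*t}, 0, (1 - 3*t)*e^{3*t}]]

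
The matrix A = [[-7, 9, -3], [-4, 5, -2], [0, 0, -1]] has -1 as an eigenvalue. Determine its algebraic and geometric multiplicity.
The characteristic polynomial is (x + 1)^3, so the factor x + 1 appears with exponent 3: the algebraic multiplicity is 3.

rank(A + I) = 1, so the eigenspace has dimension 3 - 1 = 2: the geometric multiplicity is 2.

Since 2 < 3, A is not diagonalizable.

algebraic multiplicity 3, geometric multiplicity 2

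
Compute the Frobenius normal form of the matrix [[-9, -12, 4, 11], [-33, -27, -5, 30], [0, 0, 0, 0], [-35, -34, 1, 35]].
R = [[0, 0, 0, 0], [1, 0, 0, 12], [0, 1, 0, 8], [0, 0, 1, -1]]

The invariant factors of A (the non-unit diagonal entries of the Smith normal form of xI - A over ℚ[x]) are x(x - 3)(x + 2)^2, each dividing the next. The characteristic polynomial is their product, x(x - 3)(x + 2)^2.

The rational canonical form is the block-diagonal matrix of companion matrices C(f_i):
R = [[0, 0, 0, 0], [1, 0, 0, 12], [0, 1, 0, 8], [0, 0, 1, -1]].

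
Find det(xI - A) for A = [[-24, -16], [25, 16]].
xI - A = [[x + 24, 16], [-25, x - 16]].

Expanding det(xI - A) along the first row:
det(xI - A) = + (x + 24)·det([[x - 16]]) - (16)·det([[-25]]).

Evaluating gives χ_A(x) = x^2 + 8x + 16 = (x + 4)^2.

χ_A(x) = (x + 4)^2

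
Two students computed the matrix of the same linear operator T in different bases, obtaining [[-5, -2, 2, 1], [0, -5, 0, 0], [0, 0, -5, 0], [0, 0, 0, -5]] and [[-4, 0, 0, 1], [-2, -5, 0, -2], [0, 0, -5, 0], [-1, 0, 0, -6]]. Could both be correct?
Yes.

Two matrices over a field are similar if and only if they have the same invariant factors.

Both A and B have characteristic polynomial (x + 5)^4 and minimal polynomial (x + 5)^2. Computing further, both have invariant factors x + 5, x + 5, (x + 5)^2. Hence A and B are similar.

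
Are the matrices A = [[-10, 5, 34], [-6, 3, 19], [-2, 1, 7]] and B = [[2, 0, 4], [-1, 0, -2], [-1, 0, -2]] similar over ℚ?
No.

Both have characteristic polynomial x^3, but the minimal polynomial of A is x^3 while the minimal polynomial of B is x^2. The minimal polynomial is a similarity invariant, so A and B are not similar.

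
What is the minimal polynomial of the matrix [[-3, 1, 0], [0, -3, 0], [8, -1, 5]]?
The characteristic polynomial factors as (x - 5)(x + 3)^2. The minimal polynomial is ∏(x - λ)^{k_λ} where k_λ is the size of the largest Jordan block at λ.

For λ = -3: rank(A + 3I) = 2, and the largest Jordan block has size 2 (the smallest k with rank((A + 3I)^k) = rank((A + 3I)^(k+1))).
For λ = 5: rank(A - 5I) = 2, and the largest Jordan block has size 1 (the smallest k with rank((A - 5I)^k) = rank((A - 5I)^(k+1))).

So m_A(x) = (x - 5)(x + 3)^2.

m_A(x) = (x - 5)(x + 3)^2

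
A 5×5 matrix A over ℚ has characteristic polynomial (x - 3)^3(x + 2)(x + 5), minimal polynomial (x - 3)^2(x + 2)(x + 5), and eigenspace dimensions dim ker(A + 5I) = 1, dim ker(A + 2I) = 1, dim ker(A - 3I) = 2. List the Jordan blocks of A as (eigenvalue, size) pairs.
Jordan blocks: (-5, 1), (-2, 1), (3, 2), (3, 1)

λ = -5: algebraic multiplicity 1 (exponent in χ_A), largest block size 1 (exponent in m_A), 1 block (geometric multiplicity). This forces block sizes [1].
λ = -2: algebraic multiplicity 1 (exponent in χ_A), largest block size 1 (exponent in m_A), 1 block (geometric multiplicity). This forces block sizes [1].
λ = 3: algebraic multiplicity 3 (exponent in χ_A), largest block size 2 (exponent in m_A), 2 blocks (geometric multiplicity). These force block sizes [2, 1].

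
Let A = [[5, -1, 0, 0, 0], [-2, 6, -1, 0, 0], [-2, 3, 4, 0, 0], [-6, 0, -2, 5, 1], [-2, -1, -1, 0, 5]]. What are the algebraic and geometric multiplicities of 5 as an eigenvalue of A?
The characteristic polynomial is (x - 5)^5, so the factor x - 5 appears with exponent 5: the algebraic multiplicity is 5.

rank(A - 5I) = 3, so the eigenspace has dimension 5 - 3 = 2: the geometric multiplicity is 2.

Since 2 < 5, A is not diagonalizable.

algebraic multiplicity 5, geometric multiplicity 2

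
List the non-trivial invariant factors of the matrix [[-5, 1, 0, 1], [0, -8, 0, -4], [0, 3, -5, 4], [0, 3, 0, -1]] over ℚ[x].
x + 5, (x + 4)(x + 5)^2

The Jordan structure of A has elementary divisors (x + 5)^2, (x + 5), (x + 4). Arranging the block sizes at each eigenvalue in decreasing order and taking row products gives the invariant factors.

Invariant factors (smallest first, each dividing the next): x + 5, (x + 4)(x + 5)^2.

Check: the last factor (x + 4)(x + 5)^2 is the minimal polynomial, and the product (x + 4)(x + 5)^3 is the characteristic polynomial.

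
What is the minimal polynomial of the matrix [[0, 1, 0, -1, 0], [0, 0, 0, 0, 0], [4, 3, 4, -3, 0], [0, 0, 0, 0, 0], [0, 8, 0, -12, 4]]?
m_A(x) = x^2(x - 4)

The characteristic polynomial factors as x^3(x - 4)^2. The minimal polynomial is ∏(x - λ)^{k_λ} where k_λ is the size of the largest Jordan block at λ.

For λ = 0: rank(A) = 3, and the largest Jordan block has size 2 (the smallest k with rank(A^k) = rank(A^(k+1))).
For λ = 4: rank(A - 4I) = 3, and the largest Jordan block has size 1 (the smallest k with rank((A - 4I)^k) = rank((A - 4I)^(k+1))).

So m_A(x) = x^2(x - 4).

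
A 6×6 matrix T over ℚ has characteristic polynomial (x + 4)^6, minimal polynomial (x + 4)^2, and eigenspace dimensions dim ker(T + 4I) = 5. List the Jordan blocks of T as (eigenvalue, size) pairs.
λ = -4: algebraic multiplicity 6 (exponent in χ_T), largest block size 2 (exponent in m_T), 5 blocks (geometric multiplicity). These force block sizes [2, 1, 1, 1, 1].

Jordan blocks: (-4, 2), (-4, 1), (-4, 1), (-4, 1), (-4, 1)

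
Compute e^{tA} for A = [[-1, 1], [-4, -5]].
A has Jordan form J = [[-3, 1], [0, -3]] with A = PJP^{-1}, so e^{tA} = P e^{tJ} P^{-1}.

For a Jordan block J_k(λ), e^{tJ_k(λ)} = e^{λt} · (I + tN + t^2 N^2/2! + ... + t^{k-1} N^{k-1}/(k-1)!) where N is the nilpotent superdiagonal part.

Assembling the blocks and conjugating back gives the entries of e^{tA} as shown above.

e^{tA} = [[(2*t + 1)*e^{-3*t}, t*e^{-3*t}], [-4*t*e^{-3*t}, (1 - 2*t)*e^{-3*t}]]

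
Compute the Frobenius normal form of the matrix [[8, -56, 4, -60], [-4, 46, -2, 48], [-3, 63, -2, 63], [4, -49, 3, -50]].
The invariant factors of A (the non-unit diagonal entries of the Smith normal form of xI - A over ℚ[x]) are x - 4, (x - 4)(x + 3)^2, each dividing the next. The characteristic polynomial is their product, (x - 4)^2(x + 3)^2.

The rational canonical form is the block-diagonal matrix of companion matrices C(f_i):
R = [[4, 0, 0, 0], [0, 0, 0, 36], [0, 1, 0, 15], [0, 0, 1, -2]].

R = [[4, 0, 0, 0], [0, 0, 0, 36], [0, 1, 0, 15], [0, 0, 1, -2]]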